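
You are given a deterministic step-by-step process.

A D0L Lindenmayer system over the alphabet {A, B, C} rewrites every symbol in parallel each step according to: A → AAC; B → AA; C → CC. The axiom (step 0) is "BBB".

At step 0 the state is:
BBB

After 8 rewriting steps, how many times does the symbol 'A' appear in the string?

768

[0] BBB
[1] AAAAAA
[2] AACAACAACAACAACAAC
[3] AACAACCCAACAACCCAACAACCCAACAACCCAACAACCCAACAACCC
[4] AACAACCCAACAACCCCCCCAACAACCCAACAACCCCCCCAACAACCCAACAACCCCCCCAACAACCCAACAACCCCCCCAACAACCCAACAACCCCCCCAACAACCCAACAACCCCCCC
[5] AACAACCCAACAACCCCCCCAACAACCCAACAACCCCCCCCCCCCCCCAACAACCCAA…CCCCCCCCCCAACAACCCAACAACCCCCCCAACAACCCAACAACCCCCCCCCCCCCCC  (len 288)
[6] AACAACCCAACAACCCCCCCAACAACCCAACAACCCCCCCCCCCCCCCAACAACCCAA…CCAACAACCCCCCCAACAACCCAACAACCCCCCCCCCCCCCCCCCCCCCCCCCCCCCC  (len 672)
[7] AACAACCCAACAACCCCCCCAACAACCCAACAACCCCCCCCCCCCCCCAACAACCCAA…CCCCCCCCCCCCCCCCCCCCCCCCCCCCCCCCCCCCCCCCCCCCCCCCCCCCCCCCCC  (len 1536)
[8] AACAACCCAACAACCCCCCCAACAACCCAACAACCCCCCCCCCCCCCCAACAACCCAA…CCCCCCCCCCCCCCCCCCCCCCCCCCCCCCCCCCCCCCCCCCCCCCCCCCCCCCCCCC  (len 3456)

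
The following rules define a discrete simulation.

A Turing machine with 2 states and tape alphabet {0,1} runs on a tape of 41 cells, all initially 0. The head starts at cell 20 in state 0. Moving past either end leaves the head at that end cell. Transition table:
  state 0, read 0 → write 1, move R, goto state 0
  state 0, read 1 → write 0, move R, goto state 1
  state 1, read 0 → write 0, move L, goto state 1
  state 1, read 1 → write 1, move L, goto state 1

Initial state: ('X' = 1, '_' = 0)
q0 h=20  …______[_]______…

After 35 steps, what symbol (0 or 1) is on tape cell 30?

k=0  q0 h=20  …______[_]______…
k=1  q0 h=21  …_____X[_]______…
k=2  q0 h=22  …____XX[_]______…
k=3  q0 h=23  …___XXX[_]______…
k=4  q0 h=24  …__XXXX[_]______…
k=5  q0 h=25  …_XXXXX[_]______…
k=6  q0 h=26  …XXXXXX[_]______…
k=7  q0 h=27  …XXXXXX[_]______…
k=8  q0 h=28  …XXXXXX[_]______…
k=9  q0 h=29  …XXXXXX[_]______…
k=10  q0 h=30  …XXXXXX[_]______…
k=11  q0 h=31  …XXXXXX[_]______…
k=12  q0 h=32  …XXXXXX[_]______…
k=13  q0 h=33  …XXXXXX[_]______…
k=14  q0 h=34  …XXXXXX[_]______|
k=15  q0 h=35  …XXXXXX[_]_____|
k=16  q0 h=36  …XXXXXX[_]____|
k=17  q0 h=37  …XXXXXX[_]___|
k=18  q0 h=38  …XXXXXX[_]__|
k=19  q0 h=39  …XXXXXX[_]_|
k=20  q0 h=40  …XXXXXX[_]|
k=21  q0 h=40  …XXXXXX[X]|
k=22  q1 h=40  …XXXXXX[_]|
k=23  q1 h=39  …XXXXXX[X]_|
k=24  q1 h=38  …XXXXXX[X]X_|
k=25  q1 h=37  …XXXXXX[X]XX_|
k=26  q1 h=36  …XXXXXX[X]XXX_|
k=27  q1 h=35  …XXXXXX[X]XXXX_|
k=28  q1 h=34  …XXXXXX[X]XXXXX_|
k=29  q1 h=33  …XXXXXX[X]XXXXXX…
k=30  q1 h=32  …XXXXXX[X]XXXXXX…
k=31  q1 h=31  …XXXXXX[X]XXXXXX…
k=32  q1 h=30  …XXXXXX[X]XXXXXX…
k=33  q1 h=29  …XXXXXX[X]XXXXXX…
k=34  q1 h=28  …XXXXXX[X]XXXXXX…
k=35  q1 h=27  …XXXXXX[X]XXXXXX…

1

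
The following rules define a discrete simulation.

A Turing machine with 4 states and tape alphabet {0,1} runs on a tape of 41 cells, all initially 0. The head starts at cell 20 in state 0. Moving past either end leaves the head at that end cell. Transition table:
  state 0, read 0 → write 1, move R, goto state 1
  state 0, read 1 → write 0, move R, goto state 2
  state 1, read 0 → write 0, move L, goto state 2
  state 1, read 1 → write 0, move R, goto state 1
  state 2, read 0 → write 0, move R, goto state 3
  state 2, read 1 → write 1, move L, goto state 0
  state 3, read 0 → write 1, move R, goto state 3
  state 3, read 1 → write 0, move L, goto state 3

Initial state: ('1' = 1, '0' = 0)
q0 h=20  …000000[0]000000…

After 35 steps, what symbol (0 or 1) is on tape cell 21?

1

[0] q0 h=20  …000000[0]000000…
[1] q1 h=21  …000001[0]000000…
[2] q2 h=20  …000000[1]000000…
[3] q0 h=19  …000000[0]100000…
[4] q1 h=20  …000001[1]000000…
[5] q1 h=21  …000010[0]000000…
[6] q2 h=20  …000001[0]000000…
[7] q3 h=21  …000010[0]000000…
[8] q3 h=22  …000101[0]000000…
[9] q3 h=23  …001011[0]000000…
[10] q3 h=24  …010111[0]000000…
[11] q3 h=25  …101111[0]000000…
[12] q3 h=26  …011111[0]000000…
[13] q3 h=27  …111111[0]000000…
[14] q3 h=28  …111111[0]000000…
[15] q3 h=29  …111111[0]000000…
[16] q3 h=30  …111111[0]000000…
[17] q3 h=31  …111111[0]000000…
[18] q3 h=32  …111111[0]000000…
[19] q3 h=33  …111111[0]000000…
[20] q3 h=34  …111111[0]000000|
[21] q3 h=35  …111111[0]00000|
[22] q3 h=36  …111111[0]0000|
[23] q3 h=37  …111111[0]000|
[24] q3 h=38  …111111[0]00|
[25] q3 h=39  …111111[0]0|
[26] q3 h=40  …111111[0]|
[27] q3 h=40  …111111[1]|
[28] q3 h=39  …111111[1]0|
[29] q3 h=38  …111111[1]00|
[30] q3 h=37  …111111[1]000|
[31] q3 h=36  …111111[1]0000|
[32] q3 h=35  …111111[1]00000|
[33] q3 h=34  …111111[1]000000|
[34] q3 h=33  …111111[1]000000…
[35] q3 h=32  …111111[1]000000…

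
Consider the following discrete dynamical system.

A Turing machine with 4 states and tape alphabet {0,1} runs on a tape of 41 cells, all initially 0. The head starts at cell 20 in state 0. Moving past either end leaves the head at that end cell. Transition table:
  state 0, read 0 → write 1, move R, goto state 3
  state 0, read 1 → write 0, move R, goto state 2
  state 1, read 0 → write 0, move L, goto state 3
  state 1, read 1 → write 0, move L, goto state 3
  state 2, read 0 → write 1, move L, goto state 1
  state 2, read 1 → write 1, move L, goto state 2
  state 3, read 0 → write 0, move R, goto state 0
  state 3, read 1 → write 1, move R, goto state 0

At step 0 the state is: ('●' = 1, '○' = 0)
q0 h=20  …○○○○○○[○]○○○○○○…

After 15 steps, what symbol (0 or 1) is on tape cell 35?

gen 0: q0 h=20  …○○○○○○[○]○○○○○○…
gen 1: q3 h=21  …○○○○○●[○]○○○○○○…
gen 2: q0 h=22  …○○○○●○[○]○○○○○○…
gen 3: q3 h=23  …○○○●○●[○]○○○○○○…
gen 4: q0 h=24  …○○●○●○[○]○○○○○○…
gen 5: q3 h=25  …○●○●○●[○]○○○○○○…
gen 6: q0 h=26  …●○●○●○[○]○○○○○○…
gen 7: q3 h=27  …○●○●○●[○]○○○○○○…
gen 8: q0 h=28  …●○●○●○[○]○○○○○○…
gen 9: q3 h=29  …○●○●○●[○]○○○○○○…
gen 10: q0 h=30  …●○●○●○[○]○○○○○○…
gen 11: q3 h=31  …○●○●○●[○]○○○○○○…
gen 12: q0 h=32  …●○●○●○[○]○○○○○○…
gen 13: q3 h=33  …○●○●○●[○]○○○○○○…
gen 14: q0 h=34  …●○●○●○[○]○○○○○○|
gen 15: q3 h=35  …○●○●○●[○]○○○○○|

0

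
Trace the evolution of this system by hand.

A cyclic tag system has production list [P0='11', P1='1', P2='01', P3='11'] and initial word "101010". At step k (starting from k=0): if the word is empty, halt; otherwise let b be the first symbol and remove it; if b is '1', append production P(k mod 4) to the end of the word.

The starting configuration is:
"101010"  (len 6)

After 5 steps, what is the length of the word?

7

t=0: "101010"  (len 6)
t=1: "0101011"  (len 7)
t=2: "101011"  (len 6)
t=3: "0101101"  (len 7)
t=4: "101101"  (len 6)
t=5: "0110111"  (len 7)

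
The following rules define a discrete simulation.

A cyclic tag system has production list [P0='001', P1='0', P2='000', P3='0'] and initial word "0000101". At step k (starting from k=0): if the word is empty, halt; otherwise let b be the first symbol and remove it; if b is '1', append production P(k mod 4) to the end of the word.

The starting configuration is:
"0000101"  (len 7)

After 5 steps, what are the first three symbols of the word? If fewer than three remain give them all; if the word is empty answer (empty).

010

gen 0: "0000101"  (len 7)
gen 1: "000101"  (len 6)
gen 2: "00101"  (len 5)
gen 3: "0101"  (len 4)
gen 4: "101"  (len 3)
gen 5: "01001"  (len 5)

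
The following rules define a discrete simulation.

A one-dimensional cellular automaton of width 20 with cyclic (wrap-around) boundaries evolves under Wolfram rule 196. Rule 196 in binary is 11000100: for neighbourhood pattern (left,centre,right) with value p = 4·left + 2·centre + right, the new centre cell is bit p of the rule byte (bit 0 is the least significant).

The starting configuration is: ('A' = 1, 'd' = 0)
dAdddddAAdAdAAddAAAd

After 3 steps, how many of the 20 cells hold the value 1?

5

t=0: dAdddddAAdAdAAddAAAd
t=1: dAddddddAdAddAdddAAd
t=2: dAddddddAdAddAddddAd
t=3: dAddddddAdAddAddddAd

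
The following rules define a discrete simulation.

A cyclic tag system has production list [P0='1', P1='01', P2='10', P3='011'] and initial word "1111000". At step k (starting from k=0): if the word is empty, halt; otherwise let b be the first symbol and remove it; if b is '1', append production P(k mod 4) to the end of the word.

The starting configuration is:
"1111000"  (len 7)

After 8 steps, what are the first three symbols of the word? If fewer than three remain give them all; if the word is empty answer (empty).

gen 0: "1111000"  (len 7)
gen 1: "1110001"  (len 7)
gen 2: "11000101"  (len 8)
gen 3: "100010110"  (len 9)
gen 4: "00010110011"  (len 11)
gen 5: "0010110011"  (len 10)
gen 6: "010110011"  (len 9)
gen 7: "10110011"  (len 8)
gen 8: "0110011011"  (len 10)

011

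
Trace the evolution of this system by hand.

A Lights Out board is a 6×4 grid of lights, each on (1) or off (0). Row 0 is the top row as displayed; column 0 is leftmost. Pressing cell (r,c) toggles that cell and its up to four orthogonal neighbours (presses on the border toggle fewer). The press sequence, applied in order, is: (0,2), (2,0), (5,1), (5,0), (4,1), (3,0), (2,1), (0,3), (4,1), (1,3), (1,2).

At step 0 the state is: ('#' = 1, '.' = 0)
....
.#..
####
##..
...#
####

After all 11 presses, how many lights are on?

16

k=0  ....
.#..
####
##..
...#
####
k=1  .###
.##.
####
##..
...#
####
k=2  .###
###.
..##
.#..
...#
####
k=3  .###
###.
..##
.#..
.#.#
...#
k=4  .###
###.
..##
.#..
##.#
##.#
k=5  .###
###.
..##
....
..##
#..#
k=6  .###
###.
#.##
##..
#.##
#..#
k=7  .###
#.#.
.#.#
#...
#.##
#..#
k=8  .#..
#.##
.#.#
#...
#.##
#..#
k=9  .#..
#.##
.#.#
##..
.#.#
##.#
k=10  .#.#
#...
.#..
##..
.#.#
##.#
k=11  .###
####
.##.
##..
.#.#
##.#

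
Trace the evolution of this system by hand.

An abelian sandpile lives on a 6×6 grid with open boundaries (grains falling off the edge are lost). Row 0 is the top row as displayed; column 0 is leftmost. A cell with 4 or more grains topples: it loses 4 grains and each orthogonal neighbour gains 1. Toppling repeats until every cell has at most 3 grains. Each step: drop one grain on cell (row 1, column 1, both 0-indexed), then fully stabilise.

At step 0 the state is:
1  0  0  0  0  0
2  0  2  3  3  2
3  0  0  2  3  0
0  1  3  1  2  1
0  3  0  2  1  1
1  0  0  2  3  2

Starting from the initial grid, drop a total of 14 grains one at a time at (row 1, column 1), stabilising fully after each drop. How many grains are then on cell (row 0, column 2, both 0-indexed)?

2

[0] 1  0  0  0  0  0
2  0  2  3  3  2
3  0  0  2  3  0
0  1  3  1  2  1
0  3  0  2  1  1
1  0  0  2  3  2
[1] 1  0  0  0  0  0
2  1  2  3  3  2
3  0  0  2  3  0
0  1  3  1  2  1
0  3  0  2  1  1
1  0  0  2  3  2
[2] 1  0  0  0  0  0
2  2  2  3  3  2
3  0  0  2  3  0
0  1  3  1  2  1
0  3  0  2  1  1
1  0  0  2  3  2
[3] 1  0  0  0  0  0
2  3  2  3  3  2
3  0  0  2  3  0
0  1  3  1  2  1
0  3  0  2  1  1
1  0  0  2  3  2
[4] 1  1  0  0  0  0
3  0  3  3  3  2
3  1  0  2  3  0
0  1  3  1  2  1
0  3  0  2  1  1
1  0  0  2  3  2
[5] 1  1  0  0  0  0
3  1  3  3  3  2
3  1  0  2  3  0
0  1  3  1  2  1
0  3  0  2  1  1
1  0  0  2  3  2
[6] 1  1  0  0  0  0
3  2  3  3  3  2
3  1  0  2  3  0
0  1  3  1  2  1
0  3  0  2  1  1
1  0  0  2  3  2
[7] 1  1  0  0  0  0
3  3  3  3  3  2
3  1  0  2  3  0
0  1  3  1  2  1
0  3  0  2  1  1
1  0  0  2  3  2
[8] 2  2  1  1  1  0
1  2  1  2  1  3
0  3  2  0  1  1
1  1  3  2  3  1
0  3  0  2  1  1
1  0  0  2  3  2
[9] 2  2  1  1  1  0
1  3  1  2  1  3
0  3  2  0  1  1
1  1  3  2  3  1
0  3  0  2  1  1
1  0  0  2  3  2
[10] 2  3  1  1  1  0
2  1  2  2  1  3
1  0  3  0  1  1
1  2  3  2  3  1
0  3  0  2  1  1
1  0  0  2  3  2
[11] 2  3  1  1  1  0
2  2  2  2  1  3
1  0  3  0  1  1
1  2  3  2  3  1
0  3  0  2  1  1
1  0  0  2  3  2
[12] 2  3  1  1  1  0
2  3  2  2  1  3
1  0  3  0  1  1
1  2  3  2  3  1
0  3  0  2  1  1
1  0  0  2  3  2
[13] 3  0  2  1  1  0
3  1  3  2  1  3
1  1  3  0  1  1
1  2  3  2  3  1
0  3  0  2  1  1
1  0  0  2  3  2
[14] 3  0  2  1  1  0
3  2  3  2  1  3
1  1  3  0  1  1
1  2  3  2  3  1
0  3  0  2  1  1
1  0  0  2  3  2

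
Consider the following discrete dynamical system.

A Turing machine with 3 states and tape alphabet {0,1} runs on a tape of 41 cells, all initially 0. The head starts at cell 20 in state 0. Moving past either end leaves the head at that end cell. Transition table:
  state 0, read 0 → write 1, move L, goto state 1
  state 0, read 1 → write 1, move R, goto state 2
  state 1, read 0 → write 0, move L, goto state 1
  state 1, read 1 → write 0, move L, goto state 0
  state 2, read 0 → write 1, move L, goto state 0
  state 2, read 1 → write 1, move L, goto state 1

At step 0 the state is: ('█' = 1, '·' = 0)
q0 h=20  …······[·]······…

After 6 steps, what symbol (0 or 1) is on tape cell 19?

0

gen 0: q0 h=20  …······[·]······…
gen 1: q1 h=19  …······[·]█·····…
gen 2: q1 h=18  …······[·]·█····…
gen 3: q1 h=17  …······[·]··█···…
gen 4: q1 h=16  …······[·]···█··…
gen 5: q1 h=15  …······[·]····█·…
gen 6: q1 h=14  …······[·]·····█…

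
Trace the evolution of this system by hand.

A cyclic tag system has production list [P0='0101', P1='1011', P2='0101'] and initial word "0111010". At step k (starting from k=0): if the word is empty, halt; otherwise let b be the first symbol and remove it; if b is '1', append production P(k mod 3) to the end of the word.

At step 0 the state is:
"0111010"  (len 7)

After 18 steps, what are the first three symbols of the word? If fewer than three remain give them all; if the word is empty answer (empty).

101

[0] "0111010"  (len 7)
[1] "111010"  (len 6)
[2] "110101011"  (len 9)
[3] "101010110101"  (len 12)
[4] "010101101010101"  (len 15)
[5] "10101101010101"  (len 14)
[6] "01011010101010101"  (len 17)
[7] "1011010101010101"  (len 16)
[8] "0110101010101011011"  (len 19)
[9] "110101010101011011"  (len 18)
[10] "101010101010110110101"  (len 21)
[11] "010101010101101101011011"  (len 24)
[12] "10101010101101101011011"  (len 23)
[13] "01010101011011010110110101"  (len 26)
[14] "1010101011011010110110101"  (len 25)
[15] "0101010110110101101101010101"  (len 28)
[16] "101010110110101101101010101"  (len 27)
[17] "010101101101011011010101011011"  (len 30)
[18] "10101101101011011010101011011"  (len 29)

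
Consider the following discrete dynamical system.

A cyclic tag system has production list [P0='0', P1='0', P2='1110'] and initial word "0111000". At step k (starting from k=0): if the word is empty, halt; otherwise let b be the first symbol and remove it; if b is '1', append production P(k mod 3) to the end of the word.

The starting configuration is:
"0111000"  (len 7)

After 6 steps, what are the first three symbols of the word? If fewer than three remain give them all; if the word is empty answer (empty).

0) "0111000"  (len 7)
1) "111000"  (len 6)
2) "110000"  (len 6)
3) "100001110"  (len 9)
4) "000011100"  (len 9)
5) "00011100"  (len 8)
6) "0011100"  (len 7)

001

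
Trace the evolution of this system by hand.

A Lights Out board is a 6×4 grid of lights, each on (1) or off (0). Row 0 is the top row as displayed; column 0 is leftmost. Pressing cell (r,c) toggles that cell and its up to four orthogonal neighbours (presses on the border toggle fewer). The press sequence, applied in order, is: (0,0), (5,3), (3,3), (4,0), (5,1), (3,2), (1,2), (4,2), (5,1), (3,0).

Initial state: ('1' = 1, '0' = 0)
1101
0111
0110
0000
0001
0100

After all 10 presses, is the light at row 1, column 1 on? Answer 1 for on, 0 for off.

k=0  1101
0111
0110
0000
0001
0100
k=1  0001
1111
0110
0000
0001
0100
k=2  0001
1111
0110
0000
0000
0111
k=3  0001
1111
0111
0011
0001
0111
k=4  0001
1111
0111
1011
1101
1111
k=5  0001
1111
0111
1011
1001
0001
k=6  0001
1111
0101
1100
1011
0001
k=7  0011
1000
0111
1100
1011
0001
k=8  0011
1000
0111
1110
1100
0011
k=9  0011
1000
0111
1110
1000
1101
k=10  0011
1000
1111
0010
0000
1101

0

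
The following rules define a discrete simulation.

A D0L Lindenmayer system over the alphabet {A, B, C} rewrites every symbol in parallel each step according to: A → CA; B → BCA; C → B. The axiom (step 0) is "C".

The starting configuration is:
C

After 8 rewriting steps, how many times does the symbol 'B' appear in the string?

64

k=0  C
k=1  B
k=2  BCA
k=3  BCABCA
k=4  BCABCABCABCA
k=5  BCABCABCABCABCABCABCABCA
k=6  BCABCABCABCABCABCABCABCABCABCABCABCABCABCABCABCA
k=7  BCABCABCABCABCABCABCABCABCABCABCABCABCABCABCABCABCABCABCABCABCABCABCABCABCABCABCABCABCABCABCABCA
k=8  BCABCABCABCABCABCABCABCABCABCABCABCABCABCABCABCABCABCABCAB…ABCABCABCABCABCABCABCABCABCABCABCABCABCABCABCABCABCABCABCA  (len 192)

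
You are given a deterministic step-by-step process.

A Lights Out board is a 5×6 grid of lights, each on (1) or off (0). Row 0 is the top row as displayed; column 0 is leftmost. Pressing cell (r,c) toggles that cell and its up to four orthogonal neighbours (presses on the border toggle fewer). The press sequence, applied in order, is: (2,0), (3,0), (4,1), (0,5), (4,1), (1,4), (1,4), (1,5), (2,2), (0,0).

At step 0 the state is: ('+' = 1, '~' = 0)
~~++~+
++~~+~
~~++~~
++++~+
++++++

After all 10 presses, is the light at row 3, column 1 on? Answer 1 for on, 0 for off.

0

gen 0: ~~++~+
++~~+~
~~++~~
++++~+
++++++
gen 1: ~~++~+
~+~~+~
++++~~
~+++~+
++++++
gen 2: ~~++~+
~+~~+~
~+++~~
+~++~+
~+++++
gen 3: ~~++~+
~+~~+~
~+++~~
++++~+
+~~+++
gen 4: ~~+++~
~+~~++
~+++~~
++++~+
+~~+++
gen 5: ~~+++~
~+~~++
~+++~~
+~++~+
~+++++
gen 6: ~~++~~
~+~+~~
~++++~
+~++~+
~+++++
gen 7: ~~+++~
~+~~++
~+++~~
+~++~+
~+++++
gen 8: ~~++++
~+~~~~
~+++~+
+~++~+
~+++++
gen 9: ~~++++
~++~~~
~~~~~+
+~~+~+
~+++++
gen 10: ++++++
+++~~~
~~~~~+
+~~+~+
~+++++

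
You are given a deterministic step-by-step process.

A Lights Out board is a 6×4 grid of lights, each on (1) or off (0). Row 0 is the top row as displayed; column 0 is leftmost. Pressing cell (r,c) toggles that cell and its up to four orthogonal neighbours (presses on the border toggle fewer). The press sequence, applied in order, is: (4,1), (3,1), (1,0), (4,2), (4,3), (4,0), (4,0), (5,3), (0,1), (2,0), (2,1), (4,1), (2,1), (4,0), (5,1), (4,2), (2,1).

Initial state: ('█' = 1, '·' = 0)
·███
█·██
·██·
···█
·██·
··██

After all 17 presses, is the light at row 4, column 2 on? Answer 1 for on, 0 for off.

0

gen 0: ·███
█·██
·██·
···█
·██·
··██
gen 1: ·███
█·██
·██·
·█·█
█···
·███
gen 2: ·███
█·██
··█·
█·██
██··
·███
gen 3: ████
·███
█·█·
█·██
██··
·███
gen 4: ████
·███
█·█·
█··█
█·██
·█·█
gen 5: ████
·███
█·█·
█···
█···
·█··
gen 6: ████
·███
█·█·
····
·█··
██··
gen 7: ████
·███
█·█·
█···
█···
·█··
gen 8: ████
·███
█·█·
█···
█··█
·███
gen 9: ···█
··██
█·█·
█···
█··█
·███
gen 10: ···█
█·██
·██·
····
█··█
·███
gen 11: ···█
████
█···
·█··
█··█
·███
gen 12: ···█
████
█···
····
·███
··██
gen 13: ···█
█·██
·██·
·█··
·███
··██
gen 14: ···█
█·██
·██·
██··
█·██
█·██
gen 15: ···█
█·██
·██·
██··
████
·█·█
gen 16: ···█
█·██
·██·
███·
█···
·███
gen 17: ···█
████
█···
█·█·
█···
·███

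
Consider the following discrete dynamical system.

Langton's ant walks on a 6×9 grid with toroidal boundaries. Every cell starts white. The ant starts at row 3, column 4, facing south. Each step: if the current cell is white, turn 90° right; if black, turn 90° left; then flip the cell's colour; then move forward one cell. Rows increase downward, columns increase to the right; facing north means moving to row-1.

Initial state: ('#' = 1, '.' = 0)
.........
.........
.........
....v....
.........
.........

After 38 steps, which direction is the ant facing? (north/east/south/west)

k=0  .........
.........
.........
....v....
.........
.........
k=1  .........
.........
.........
...<#....
.........
.........
k=2  .........
.........
...^.....
...##....
.........
.........
k=3  .........
.........
...#>....
...##....
.........
.........
k=4  .........
.........
...##....
...#v....
.........
.........
k=5  .........
.........
...##....
...#.>...
.........
.........
k=6  .........
.........
...##....
...#.#...
.....v...
.........
k=7  .........
.........
...##....
...#.#...
....<#...
.........
k=8  .........
.........
...##....
...#^#...
....##...
.........
k=9  .........
.........
...##....
...##>...
....##...
.........
k=10  .........
.........
...##^...
...##....
....##...
.........
k=11  .........
.........
...###>..
...##....
....##...
.........
k=12  .........
.........
...####..
...##.v..
....##...
.........
k=13  .........
.........
...####..
...##<#..
....##...
.........
k=14  .........
.........
...##^#..
...####..
....##...
.........
k=15  .........
.........
...#<.#..
...####..
....##...
.........
k=16  .........
.........
...#..#..
...#v##..
....##...
.........
k=17  .........
.........
...#..#..
...#.>#..
....##...
.........
k=18  .........
.........
...#.^#..
...#..#..
....##...
.........
k=19  .........
.........
...#.#>..
...#..#..
....##...
.........
k=20  .........
......^..
...#.#...
...#..#..
....##...
.........
k=21  .........
......#>.
...#.#...
...#..#..
....##...
.........
k=22  .........
......##.
...#.#.v.
...#..#..
....##...
.........
k=23  .........
......##.
...#.#<#.
...#..#..
....##...
.........
k=24  .........
......^#.
...#.###.
...#..#..
....##...
.........
k=25  .........
.....<.#.
...#.###.
...#..#..
....##...
.........
k=26  .....^...
.....#.#.
...#.###.
...#..#..
....##...
.........
k=27  .....#>..
.....#.#.
...#.###.
...#..#..
....##...
.........
k=28  .....##..
.....#v#.
...#.###.
...#..#..
....##...
.........
k=29  .....##..
.....<##.
...#.###.
...#..#..
....##...
.........
k=30  .....##..
......##.
...#.v##.
...#..#..
....##...
.........
k=31  .....##..
......##.
...#..>#.
...#..#..
....##...
.........
k=32  .....##..
......^#.
...#...#.
...#..#..
....##...
.........
k=33  .....##..
.....<.#.
...#...#.
...#..#..
....##...
.........
k=34  .....^#..
.....#.#.
...#...#.
...#..#..
....##...
.........
k=35  ....<.#..
.....#.#.
...#...#.
...#..#..
....##...
.........
k=36  ....#.#..
.....#.#.
...#...#.
...#..#..
....##...
....^....
k=37  ....#.#..
.....#.#.
...#...#.
...#..#..
....##...
....#>...
k=38  ....#v#..
.....#.#.
...#...#.
...#..#..
....##...
....##...

south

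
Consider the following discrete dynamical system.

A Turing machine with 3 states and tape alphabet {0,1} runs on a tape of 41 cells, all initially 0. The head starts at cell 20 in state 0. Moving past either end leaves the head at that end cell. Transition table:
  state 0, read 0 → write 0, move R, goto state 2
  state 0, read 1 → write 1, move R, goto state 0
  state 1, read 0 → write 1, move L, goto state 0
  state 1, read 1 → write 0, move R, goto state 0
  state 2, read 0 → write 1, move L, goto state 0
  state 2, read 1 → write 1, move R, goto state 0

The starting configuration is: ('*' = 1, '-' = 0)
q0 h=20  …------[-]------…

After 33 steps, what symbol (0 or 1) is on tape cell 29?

step 0: q0 h=20  …------[-]------…
step 1: q2 h=21  …------[-]------…
step 2: q0 h=20  …------[-]*-----…
step 3: q2 h=21  …------[*]------…
step 4: q0 h=22  …-----*[-]------…
step 5: q2 h=23  …----*-[-]------…
step 6: q0 h=22  …-----*[-]*-----…
step 7: q2 h=23  …----*-[*]------…
step 8: q0 h=24  …---*-*[-]------…
step 9: q2 h=25  …--*-*-[-]------…
step 10: q0 h=24  …---*-*[-]*-----…
step 11: q2 h=25  …--*-*-[*]------…
step 12: q0 h=26  …-*-*-*[-]------…
step 13: q2 h=27  …*-*-*-[-]------…
step 14: q0 h=26  …-*-*-*[-]*-----…
step 15: q2 h=27  …*-*-*-[*]------…
step 16: q0 h=28  …-*-*-*[-]------…
step 17: q2 h=29  …*-*-*-[-]------…
step 18: q0 h=28  …-*-*-*[-]*-----…
step 19: q2 h=29  …*-*-*-[*]------…
step 20: q0 h=30  …-*-*-*[-]------…
step 21: q2 h=31  …*-*-*-[-]------…
step 22: q0 h=30  …-*-*-*[-]*-----…
step 23: q2 h=31  …*-*-*-[*]------…
step 24: q0 h=32  …-*-*-*[-]------…
step 25: q2 h=33  …*-*-*-[-]------…
step 26: q0 h=32  …-*-*-*[-]*-----…
step 27: q2 h=33  …*-*-*-[*]------…
step 28: q0 h=34  …-*-*-*[-]------|
step 29: q2 h=35  …*-*-*-[-]-----|
step 30: q0 h=34  …-*-*-*[-]*-----|
step 31: q2 h=35  …*-*-*-[*]-----|
step 32: q0 h=36  …-*-*-*[-]----|
step 33: q2 h=37  …*-*-*-[-]---|

1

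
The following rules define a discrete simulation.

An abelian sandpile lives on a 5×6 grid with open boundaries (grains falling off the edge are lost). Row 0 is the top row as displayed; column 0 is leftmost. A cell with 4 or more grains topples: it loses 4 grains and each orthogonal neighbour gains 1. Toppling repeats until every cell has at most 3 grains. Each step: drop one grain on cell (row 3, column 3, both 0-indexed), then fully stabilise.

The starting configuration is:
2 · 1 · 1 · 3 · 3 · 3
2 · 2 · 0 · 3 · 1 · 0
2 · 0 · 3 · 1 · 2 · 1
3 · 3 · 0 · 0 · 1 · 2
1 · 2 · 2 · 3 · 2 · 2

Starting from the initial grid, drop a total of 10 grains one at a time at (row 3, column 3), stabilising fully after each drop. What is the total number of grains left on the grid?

60

[0] 2 · 1 · 1 · 3 · 3 · 3
2 · 2 · 0 · 3 · 1 · 0
2 · 0 · 3 · 1 · 2 · 1
3 · 3 · 0 · 0 · 1 · 2
1 · 2 · 2 · 3 · 2 · 2
[1] 2 · 1 · 1 · 3 · 3 · 3
2 · 2 · 0 · 3 · 1 · 0
2 · 0 · 3 · 1 · 2 · 1
3 · 3 · 0 · 1 · 1 · 2
1 · 2 · 2 · 3 · 2 · 2
[2] 2 · 1 · 1 · 3 · 3 · 3
2 · 2 · 0 · 3 · 1 · 0
2 · 0 · 3 · 1 · 2 · 1
3 · 3 · 0 · 2 · 1 · 2
1 · 2 · 2 · 3 · 2 · 2
[3] 2 · 1 · 1 · 3 · 3 · 3
2 · 2 · 0 · 3 · 1 · 0
2 · 0 · 3 · 1 · 2 · 1
3 · 3 · 0 · 3 · 1 · 2
1 · 2 · 2 · 3 · 2 · 2
[4] 2 · 1 · 1 · 3 · 3 · 3
2 · 2 · 0 · 3 · 1 · 0
2 · 0 · 3 · 2 · 2 · 1
3 · 3 · 1 · 1 · 2 · 2
1 · 2 · 3 · 0 · 3 · 2
[5] 2 · 1 · 1 · 3 · 3 · 3
2 · 2 · 0 · 3 · 1 · 0
2 · 0 · 3 · 2 · 2 · 1
3 · 3 · 1 · 2 · 2 · 2
1 · 2 · 3 · 0 · 3 · 2
[6] 2 · 1 · 1 · 3 · 3 · 3
2 · 2 · 0 · 3 · 1 · 0
2 · 0 · 3 · 2 · 2 · 1
3 · 3 · 1 · 3 · 2 · 2
1 · 2 · 3 · 0 · 3 · 2
[7] 2 · 1 · 1 · 3 · 3 · 3
2 · 2 · 0 · 3 · 1 · 0
2 · 0 · 3 · 3 · 2 · 1
3 · 3 · 2 · 0 · 3 · 2
1 · 2 · 3 · 1 · 3 · 2
[8] 2 · 1 · 1 · 3 · 3 · 3
2 · 2 · 0 · 3 · 1 · 0
2 · 0 · 3 · 3 · 2 · 1
3 · 3 · 2 · 1 · 3 · 2
1 · 2 · 3 · 1 · 3 · 2
[9] 2 · 1 · 1 · 3 · 3 · 3
2 · 2 · 0 · 3 · 1 · 0
2 · 0 · 3 · 3 · 2 · 1
3 · 3 · 2 · 2 · 3 · 2
1 · 2 · 3 · 1 · 3 · 2
[10] 2 · 1 · 1 · 3 · 3 · 3
2 · 2 · 0 · 3 · 1 · 0
2 · 0 · 3 · 3 · 2 · 1
3 · 3 · 2 · 3 · 3 · 2
1 · 2 · 3 · 1 · 3 · 2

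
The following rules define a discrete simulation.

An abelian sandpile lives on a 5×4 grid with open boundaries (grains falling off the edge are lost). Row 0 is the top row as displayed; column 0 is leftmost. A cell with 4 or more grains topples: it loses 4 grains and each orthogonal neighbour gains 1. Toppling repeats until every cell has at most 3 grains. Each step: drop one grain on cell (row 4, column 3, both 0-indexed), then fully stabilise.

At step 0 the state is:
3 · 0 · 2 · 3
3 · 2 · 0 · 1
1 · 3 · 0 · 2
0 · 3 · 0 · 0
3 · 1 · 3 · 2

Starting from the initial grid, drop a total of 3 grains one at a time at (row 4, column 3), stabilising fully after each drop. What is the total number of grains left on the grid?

32

0) 3 · 0 · 2 · 3
3 · 2 · 0 · 1
1 · 3 · 0 · 2
0 · 3 · 0 · 0
3 · 1 · 3 · 2
1) 3 · 0 · 2 · 3
3 · 2 · 0 · 1
1 · 3 · 0 · 2
0 · 3 · 0 · 0
3 · 1 · 3 · 3
2) 3 · 0 · 2 · 3
3 · 2 · 0 · 1
1 · 3 · 0 · 2
0 · 3 · 1 · 1
3 · 2 · 0 · 1
3) 3 · 0 · 2 · 3
3 · 2 · 0 · 1
1 · 3 · 0 · 2
0 · 3 · 1 · 1
3 · 2 · 0 · 2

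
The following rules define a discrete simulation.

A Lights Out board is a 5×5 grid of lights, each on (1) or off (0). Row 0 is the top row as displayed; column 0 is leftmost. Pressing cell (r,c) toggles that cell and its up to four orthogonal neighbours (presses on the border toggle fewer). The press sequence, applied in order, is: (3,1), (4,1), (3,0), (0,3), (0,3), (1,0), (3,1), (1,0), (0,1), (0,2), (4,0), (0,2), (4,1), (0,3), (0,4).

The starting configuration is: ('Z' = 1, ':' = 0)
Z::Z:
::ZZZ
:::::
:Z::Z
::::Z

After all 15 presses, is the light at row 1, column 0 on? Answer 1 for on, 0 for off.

0

gen 0: Z::Z:
::ZZZ
:::::
:Z::Z
::::Z
gen 1: Z::Z:
::ZZZ
:Z:::
Z:Z:Z
:Z::Z
gen 2: Z::Z:
::ZZZ
:Z:::
ZZZ:Z
Z:Z:Z
gen 3: Z::Z:
::ZZZ
ZZ:::
::Z:Z
::Z:Z
gen 4: Z:Z:Z
::Z:Z
ZZ:::
::Z:Z
::Z:Z
gen 5: Z::Z:
::ZZZ
ZZ:::
::Z:Z
::Z:Z
gen 6: :::Z:
ZZZZZ
:Z:::
::Z:Z
::Z:Z
gen 7: :::Z:
ZZZZZ
:::::
ZZ::Z
:ZZ:Z
gen 8: Z::Z:
::ZZZ
Z::::
ZZ::Z
:ZZ:Z
gen 9: :ZZZ:
:ZZZZ
Z::::
ZZ::Z
:ZZ:Z
gen 10: :::::
:Z:ZZ
Z::::
ZZ::Z
:ZZ:Z
gen 11: :::::
:Z:ZZ
Z::::
:Z::Z
Z:Z:Z
gen 12: :ZZZ:
:ZZZZ
Z::::
:Z::Z
Z:Z:Z
gen 13: :ZZZ:
:ZZZZ
Z::::
::::Z
:Z::Z
gen 14: :Z::Z
:ZZ:Z
Z::::
::::Z
:Z::Z
gen 15: :Z:Z:
:ZZ::
Z::::
::::Z
:Z::Z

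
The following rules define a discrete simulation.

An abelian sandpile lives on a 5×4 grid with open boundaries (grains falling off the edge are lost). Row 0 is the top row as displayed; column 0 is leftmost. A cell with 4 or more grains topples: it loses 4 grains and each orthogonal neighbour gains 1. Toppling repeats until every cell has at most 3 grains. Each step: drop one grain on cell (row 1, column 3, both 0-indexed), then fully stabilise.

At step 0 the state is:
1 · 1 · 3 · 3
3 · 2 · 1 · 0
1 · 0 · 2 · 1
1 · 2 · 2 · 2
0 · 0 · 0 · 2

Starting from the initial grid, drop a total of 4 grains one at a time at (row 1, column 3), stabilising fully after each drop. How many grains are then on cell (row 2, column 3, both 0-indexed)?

[0] 1 · 1 · 3 · 3
3 · 2 · 1 · 0
1 · 0 · 2 · 1
1 · 2 · 2 · 2
0 · 0 · 0 · 2
[1] 1 · 1 · 3 · 3
3 · 2 · 1 · 1
1 · 0 · 2 · 1
1 · 2 · 2 · 2
0 · 0 · 0 · 2
[2] 1 · 1 · 3 · 3
3 · 2 · 1 · 2
1 · 0 · 2 · 1
1 · 2 · 2 · 2
0 · 0 · 0 · 2
[3] 1 · 1 · 3 · 3
3 · 2 · 1 · 3
1 · 0 · 2 · 1
1 · 2 · 2 · 2
0 · 0 · 0 · 2
[4] 1 · 2 · 0 · 1
3 · 2 · 3 · 1
1 · 0 · 2 · 2
1 · 2 · 2 · 2
0 · 0 · 0 · 2

2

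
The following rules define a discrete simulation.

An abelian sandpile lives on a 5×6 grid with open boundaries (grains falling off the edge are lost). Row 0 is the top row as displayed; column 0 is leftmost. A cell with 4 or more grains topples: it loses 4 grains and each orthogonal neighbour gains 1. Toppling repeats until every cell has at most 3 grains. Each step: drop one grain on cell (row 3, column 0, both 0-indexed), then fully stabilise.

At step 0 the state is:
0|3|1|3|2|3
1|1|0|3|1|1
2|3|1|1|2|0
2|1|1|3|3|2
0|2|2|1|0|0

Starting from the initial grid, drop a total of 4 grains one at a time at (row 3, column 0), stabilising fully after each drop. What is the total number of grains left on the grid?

48

step 0: 0|3|1|3|2|3
1|1|0|3|1|1
2|3|1|1|2|0
2|1|1|3|3|2
0|2|2|1|0|0
step 1: 0|3|1|3|2|3
1|1|0|3|1|1
2|3|1|1|2|0
3|1|1|3|3|2
0|2|2|1|0|0
step 2: 0|3|1|3|2|3
1|1|0|3|1|1
3|3|1|1|2|0
0|2|1|3|3|2
1|2|2|1|0|0
step 3: 0|3|1|3|2|3
1|1|0|3|1|1
3|3|1|1|2|0
1|2|1|3|3|2
1|2|2|1|0|0
step 4: 0|3|1|3|2|3
1|1|0|3|1|1
3|3|1|1|2|0
2|2|1|3|3|2
1|2|2|1|0|0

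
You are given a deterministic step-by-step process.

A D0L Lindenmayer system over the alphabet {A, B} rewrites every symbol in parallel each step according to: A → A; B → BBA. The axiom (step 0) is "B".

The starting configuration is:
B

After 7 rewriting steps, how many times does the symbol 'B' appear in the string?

0) B
1) BBA
2) BBABBAA
3) BBABBAABBABBAAA
4) BBABBAABBABBAAABBABBAABBABBAAAA
5) BBABBAABBABBAAABBABBAABBABBAAAABBABBAABBABBAAABBABBAABBABBAAAAA
6) BBABBAABBABBAAABBABBAABBABBAAAABBABBAABBABBAAABBABBAABBABB…ABBABBAAABBABBAABBABBAAAABBABBAABBABBAAABBABBAABBABBAAAAAA  (len 127)
7) BBABBAABBABBAAABBABBAABBABBAAAABBABBAABBABBAAABBABBAABBABB…BBABBAAABBABBAABBABBAAAABBABBAABBABBAAABBABBAABBABBAAAAAAA  (len 255)

128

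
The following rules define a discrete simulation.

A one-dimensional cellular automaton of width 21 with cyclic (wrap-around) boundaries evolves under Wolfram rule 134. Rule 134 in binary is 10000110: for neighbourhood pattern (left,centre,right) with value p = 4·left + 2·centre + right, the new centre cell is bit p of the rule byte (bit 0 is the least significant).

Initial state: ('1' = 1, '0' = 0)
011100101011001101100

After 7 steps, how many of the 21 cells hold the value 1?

t=0: 011100101011001101100
t=1: 101001101000010000000
t=2: 101010001000110000001
t=3: 001010011001000000010
t=4: 011010100011000000110
t=5: 100010100100000001000
t=6: 100110101100000011001
t=7: 001000100000000100010

4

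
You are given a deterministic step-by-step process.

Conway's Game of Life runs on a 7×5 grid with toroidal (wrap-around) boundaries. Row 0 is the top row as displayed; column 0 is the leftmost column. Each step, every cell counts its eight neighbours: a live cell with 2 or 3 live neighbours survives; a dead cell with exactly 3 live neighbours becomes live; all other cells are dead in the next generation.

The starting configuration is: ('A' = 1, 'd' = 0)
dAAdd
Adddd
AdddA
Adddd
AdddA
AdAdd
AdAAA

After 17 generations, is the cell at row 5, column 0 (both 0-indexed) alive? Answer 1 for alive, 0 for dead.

gen 0: dAAdd
Adddd
AdddA
Adddd
AdddA
AdAdd
AdAAA
gen 1: ddAdd
AdddA
AAddA
dAddd
AdddA
ddAdd
AdddA
gen 2: dAdAd
dddAA
dAddA
dAddd
AAddd
dAdAd
dAdAd
gen 3: AddAd
dddAA
ddAAA
dAAdd
AAddd
dAddA
AAdAA
gen 4: dAddd
Adddd
AAddA
ddddA
ddddd
dddAd
dAdAd
gen 5: AAAdd
ddddA
dAddA
ddddA
ddddd
ddAdd
ddddd
gen 6: AAddd
ddAAA
dddAA
Adddd
ddddd
ddddd
ddAdd
gen 7: AAddA
dAAdd
AdAdd
ddddA
ddddd
ddddd
dAddd
gen 8: ddddd
ddAAA
AdAAd
ddddd
ddddd
ddddd
dAddd
gen 9: ddAAd
dAAdA
dAAdd
ddddd
ddddd
ddddd
ddddd
gen 10: dAAAd
Adddd
AAAAd
ddddd
ddddd
ddddd
ddddd
gen 11: dAAdd
Adddd
AAAdA
dAAdd
ddddd
ddddd
ddAdd
gen 12: dAAdd
dddAA
ddAAA
ddAAd
ddddd
ddddd
dAAdd
gen 13: AAddd
AAddA
ddddd
ddAdA
ddddd
ddddd
dAAdd
gen 14: ddddA
dAddA
dAdAA
ddddd
ddddd
ddddd
AAAdd
gen 15: ddAAA
ddAdA
ddAAA
ddddd
ddddd
dAddd
AAddd
gen 16: ddAdA
AAddd
ddAdA
dddAd
ddddd
AAddd
AAdAA
gen 17: ddAdd
AAAdA
AAAAA
dddAd
ddddd
dAAdd
dddAd

0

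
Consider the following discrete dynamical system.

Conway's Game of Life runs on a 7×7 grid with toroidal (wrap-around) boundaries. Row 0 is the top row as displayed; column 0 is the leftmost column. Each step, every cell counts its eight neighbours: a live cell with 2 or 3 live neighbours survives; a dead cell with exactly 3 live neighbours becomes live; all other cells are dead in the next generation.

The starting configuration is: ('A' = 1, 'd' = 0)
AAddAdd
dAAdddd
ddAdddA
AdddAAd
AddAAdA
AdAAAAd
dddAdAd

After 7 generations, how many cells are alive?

gen 0: AAddAdd
dAAdddd
ddAdddA
AdddAAd
AddAAdA
AdAAAAd
dddAdAd
gen 1: AAdAAdd
ddAAddd
AdAAdAA
AAddAdd
AdAdddd
AAAdddd
AddddAd
gen 2: AAdAAdA
dddddAd
AddddAA
ddddAAd
ddAAddA
AdAdddd
dddAAdd
gen 3: AdAAddA
dAddddd
ddddddd
AddAAdd
dAAAAAA
dAAdAdd
ddddAAA
gen 4: AAAAAdA
AAAdddd
ddddddd
AAddddA
ddddddA
dAddddd
ddddAdA
gen 5: ddddAdA
ddddddA
ddAdddA
AdddddA
dAddddA
AddddAd
ddddAdA
gen 6: AdddddA
AdddddA
dddddAA
dAdddAA
dAdddAd
AddddAd
AdddAdA
gen 7: dAddddd
ddddddd
ddddddd
ddddAdd
dAddAAd
AAddAAd
dAddddd

10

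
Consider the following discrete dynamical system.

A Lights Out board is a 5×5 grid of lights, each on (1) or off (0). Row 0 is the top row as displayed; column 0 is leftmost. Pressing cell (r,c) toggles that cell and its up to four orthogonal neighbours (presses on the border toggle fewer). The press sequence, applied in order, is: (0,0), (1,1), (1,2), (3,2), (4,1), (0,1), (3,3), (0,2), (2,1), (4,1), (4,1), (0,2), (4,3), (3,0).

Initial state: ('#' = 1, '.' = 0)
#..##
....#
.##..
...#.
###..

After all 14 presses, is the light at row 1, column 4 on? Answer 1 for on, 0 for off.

1

step 0: #..##
....#
.##..
...#.
###..
step 1: .#.##
#...#
.##..
...#.
###..
step 2: ...##
.##.#
..#..
...#.
###..
step 3: ..###
...##
.....
...#.
###..
step 4: ..###
...##
..#..
.##..
##...
step 5: ..###
...##
..#..
..#..
..#..
step 6: ##.##
.#.##
..#..
..#..
..#..
step 7: ##.##
.#.##
..##.
...##
..##.
step 8: #.#.#
.####
..##.
...##
..##.
step 9: #.#.#
..###
##.#.
.#.##
..##.
step 10: #.#.#
..###
##.#.
...##
##.#.
step 11: #.#.#
..###
##.#.
.#.##
..##.
step 12: ##.##
...##
##.#.
.#.##
..##.
step 13: ##.##
...##
##.#.
.#..#
....#
step 14: ##.##
...##
.#.#.
#...#
#...#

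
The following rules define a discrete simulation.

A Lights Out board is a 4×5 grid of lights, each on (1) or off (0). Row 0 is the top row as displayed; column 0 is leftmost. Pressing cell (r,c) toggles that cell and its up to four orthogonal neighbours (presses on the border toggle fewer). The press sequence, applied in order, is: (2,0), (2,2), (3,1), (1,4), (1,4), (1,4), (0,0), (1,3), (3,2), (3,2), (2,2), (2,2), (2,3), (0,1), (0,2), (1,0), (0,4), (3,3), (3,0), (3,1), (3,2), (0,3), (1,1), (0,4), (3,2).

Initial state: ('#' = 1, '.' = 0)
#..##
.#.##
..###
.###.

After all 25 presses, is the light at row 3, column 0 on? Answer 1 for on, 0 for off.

0

t=0: #..##
.#.##
..###
.###.
t=1: #..##
##.##
#####
####.
t=2: #..##
#####
#...#
##.#.
t=3: #..##
#####
##..#
..##.
t=4: #..#.
###..
##...
..##.
t=5: #..##
#####
##..#
..##.
t=6: #..#.
###..
##...
..##.
t=7: .#.#.
.##..
##...
..##.
t=8: .#...
.#.##
##.#.
..##.
t=9: .#...
.#.##
####.
.#...
t=10: .#...
.#.##
##.#.
..##.
t=11: .#...
.####
#.#..
...#.
t=12: .#...
.#.##
##.#.
..##.
t=13: .#...
.#..#
###.#
..#..
t=14: #.#..
....#
###.#
..#..
t=15: ##.#.
..#.#
###.#
..#..
t=16: .#.#.
###.#
.##.#
..#..
t=17: .#..#
###..
.##.#
..#..
t=18: .#..#
###..
.####
...##
t=19: .#..#
###..
#####
##.##
t=20: .#..#
###..
#.###
..###
t=21: .#..#
###..
#..##
.#..#
t=22: .###.
####.
#..##
.#..#
t=23: ..##.
...#.
##.##
.#..#
t=24: ..#.#
...##
##.##
.#..#
t=25: ..#.#
...##
#####
..###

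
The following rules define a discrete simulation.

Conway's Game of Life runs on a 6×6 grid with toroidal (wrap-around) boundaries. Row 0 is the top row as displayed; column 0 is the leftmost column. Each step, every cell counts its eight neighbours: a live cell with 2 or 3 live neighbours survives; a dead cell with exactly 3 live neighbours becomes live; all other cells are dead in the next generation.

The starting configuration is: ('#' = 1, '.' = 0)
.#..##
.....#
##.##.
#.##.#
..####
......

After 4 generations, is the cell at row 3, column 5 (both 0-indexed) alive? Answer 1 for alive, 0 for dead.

t=0: .#..##
.....#
##.##.
#.##.#
..####
......
t=1: #...##
.###..
.#.#..
......
###..#
#.#...
t=2: #...##
.#.#.#
.#.#..
......
#.#..#
..###.
t=3: ##....
.#.#.#
#...#.
###...
.##.##
..#...
t=4: ##....
.##.##
...##.
..#.#.
.....#
..##.#

0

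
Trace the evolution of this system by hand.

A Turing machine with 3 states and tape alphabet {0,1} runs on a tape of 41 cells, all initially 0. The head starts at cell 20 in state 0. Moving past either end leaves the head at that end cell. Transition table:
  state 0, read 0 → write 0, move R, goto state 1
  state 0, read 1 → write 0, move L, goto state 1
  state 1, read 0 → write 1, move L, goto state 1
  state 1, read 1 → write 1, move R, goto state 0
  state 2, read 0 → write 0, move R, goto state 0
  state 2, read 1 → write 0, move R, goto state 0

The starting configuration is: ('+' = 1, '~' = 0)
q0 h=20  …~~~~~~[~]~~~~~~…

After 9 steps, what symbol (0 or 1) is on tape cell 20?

1

t=0: q0 h=20  …~~~~~~[~]~~~~~~…
t=1: q1 h=21  …~~~~~~[~]~~~~~~…
t=2: q1 h=20  …~~~~~~[~]+~~~~~…
t=3: q1 h=19  …~~~~~~[~]++~~~~…
t=4: q1 h=18  …~~~~~~[~]+++~~~…
t=5: q1 h=17  …~~~~~~[~]++++~~…
t=6: q1 h=16  …~~~~~~[~]+++++~…
t=7: q1 h=15  …~~~~~~[~]++++++…
t=8: q1 h=14  …~~~~~~[~]++++++…
t=9: q1 h=13  …~~~~~~[~]++++++…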